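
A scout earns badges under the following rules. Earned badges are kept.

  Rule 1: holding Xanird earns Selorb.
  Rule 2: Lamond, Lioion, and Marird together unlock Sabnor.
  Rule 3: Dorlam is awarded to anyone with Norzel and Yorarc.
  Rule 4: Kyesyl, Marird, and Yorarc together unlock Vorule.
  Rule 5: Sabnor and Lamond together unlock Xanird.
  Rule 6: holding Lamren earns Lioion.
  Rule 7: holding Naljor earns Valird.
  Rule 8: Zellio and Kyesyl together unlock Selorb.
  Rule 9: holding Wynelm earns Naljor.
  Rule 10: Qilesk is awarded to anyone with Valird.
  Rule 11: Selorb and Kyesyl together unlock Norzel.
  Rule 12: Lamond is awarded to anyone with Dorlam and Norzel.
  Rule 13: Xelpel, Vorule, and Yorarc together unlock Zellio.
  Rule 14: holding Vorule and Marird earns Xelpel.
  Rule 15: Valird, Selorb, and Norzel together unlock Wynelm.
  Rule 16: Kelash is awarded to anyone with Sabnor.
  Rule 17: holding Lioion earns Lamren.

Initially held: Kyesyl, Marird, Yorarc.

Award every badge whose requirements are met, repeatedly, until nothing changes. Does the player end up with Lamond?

Yes

With Kyesyl, Marird, and Yorarc, Vorule is earned (Rule 4).
With Vorule and Marird, Xelpel is earned (Rule 14).
With Xelpel, Vorule, and Yorarc, Zellio is earned (Rule 13).
With Zellio and Kyesyl, Selorb is earned (Rule 8).
With Selorb and Kyesyl, Norzel is earned (Rule 11).
With Norzel and Yorarc, Dorlam is earned (Rule 3).
With Dorlam and Norzel, Lamond is earned (Rule 12).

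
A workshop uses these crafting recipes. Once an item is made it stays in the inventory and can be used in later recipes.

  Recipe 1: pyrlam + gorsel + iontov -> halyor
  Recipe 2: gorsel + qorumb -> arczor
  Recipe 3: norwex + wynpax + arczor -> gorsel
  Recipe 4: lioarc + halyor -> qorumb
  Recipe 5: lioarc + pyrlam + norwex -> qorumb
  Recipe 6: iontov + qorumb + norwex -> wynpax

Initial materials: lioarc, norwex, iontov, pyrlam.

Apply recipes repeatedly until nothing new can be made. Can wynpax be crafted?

Yes

lioarc + pyrlam + norwex -> qorumb (Recipe 5).
Using Recipe 6, iontov, qorumb, and norwex make wynpax.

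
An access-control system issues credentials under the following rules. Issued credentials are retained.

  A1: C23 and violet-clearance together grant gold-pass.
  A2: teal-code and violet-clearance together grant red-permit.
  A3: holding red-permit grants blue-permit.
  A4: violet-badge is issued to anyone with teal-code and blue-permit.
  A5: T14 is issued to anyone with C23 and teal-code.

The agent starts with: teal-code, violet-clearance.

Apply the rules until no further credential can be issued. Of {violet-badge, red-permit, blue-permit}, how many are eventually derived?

3

Holding teal-code and violet-clearance grants red-permit (A2).
Holding red-permit grants blue-permit (A3).
Holding teal-code and blue-permit grants violet-badge (A4).
violet-badge: reached.
red-permit: reached.
blue-permit: reached.
All 3 are reached.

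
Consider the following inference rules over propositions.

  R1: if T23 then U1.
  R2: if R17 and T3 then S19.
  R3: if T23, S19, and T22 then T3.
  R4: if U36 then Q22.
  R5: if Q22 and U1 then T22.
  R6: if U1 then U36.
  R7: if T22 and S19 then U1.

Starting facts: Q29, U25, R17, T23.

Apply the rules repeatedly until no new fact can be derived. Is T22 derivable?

From T23, R1 gives U1.
U1 holds, so U36 follows (R6).
From U36, R4 gives Q22.
Q22 and U1 hold, so T22 follows (R5).

Yes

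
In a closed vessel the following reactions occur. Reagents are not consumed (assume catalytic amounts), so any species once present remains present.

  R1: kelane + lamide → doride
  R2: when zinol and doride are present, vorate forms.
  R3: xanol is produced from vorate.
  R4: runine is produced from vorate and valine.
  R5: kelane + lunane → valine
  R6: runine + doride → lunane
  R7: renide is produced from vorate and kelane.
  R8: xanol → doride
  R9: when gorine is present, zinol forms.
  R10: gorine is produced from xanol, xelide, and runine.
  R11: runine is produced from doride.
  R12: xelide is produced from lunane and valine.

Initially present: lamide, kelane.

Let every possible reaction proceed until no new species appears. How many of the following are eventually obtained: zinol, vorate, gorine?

zinol would need gorine (R9), but gorine never forms.
vorate would need zinol and doride (R2), but zinol never forms.
gorine would need xanol, xelide, and runine (R10), but xanol never forms.
None of the 3 are reached.

0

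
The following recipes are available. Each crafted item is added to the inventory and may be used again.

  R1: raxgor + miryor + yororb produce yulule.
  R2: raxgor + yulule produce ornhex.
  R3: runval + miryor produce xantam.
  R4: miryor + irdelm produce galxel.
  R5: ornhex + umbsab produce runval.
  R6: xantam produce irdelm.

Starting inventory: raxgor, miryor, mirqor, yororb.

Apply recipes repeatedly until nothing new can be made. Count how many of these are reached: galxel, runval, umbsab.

galxel would need miryor and irdelm (R4), but irdelm is never obtained.
runval would need ornhex and umbsab (R5), but umbsab is never obtained.
No rule produces umbsab, and it is not given.
None of the 3 are reached.

0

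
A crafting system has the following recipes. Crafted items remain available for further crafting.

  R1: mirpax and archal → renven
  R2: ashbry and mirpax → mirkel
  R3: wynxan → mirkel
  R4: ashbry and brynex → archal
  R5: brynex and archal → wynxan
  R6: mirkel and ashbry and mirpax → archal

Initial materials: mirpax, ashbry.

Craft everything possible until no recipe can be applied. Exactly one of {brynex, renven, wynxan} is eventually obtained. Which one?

Using R2, ashbry and mirpax make mirkel.
mirkel and ashbry and mirpax → archal (R6).
Using R1, mirpax and archal make renven.
wynxan would need brynex and archal (R5), but brynex is never obtained. No rule produces brynex, and it is not given.

renven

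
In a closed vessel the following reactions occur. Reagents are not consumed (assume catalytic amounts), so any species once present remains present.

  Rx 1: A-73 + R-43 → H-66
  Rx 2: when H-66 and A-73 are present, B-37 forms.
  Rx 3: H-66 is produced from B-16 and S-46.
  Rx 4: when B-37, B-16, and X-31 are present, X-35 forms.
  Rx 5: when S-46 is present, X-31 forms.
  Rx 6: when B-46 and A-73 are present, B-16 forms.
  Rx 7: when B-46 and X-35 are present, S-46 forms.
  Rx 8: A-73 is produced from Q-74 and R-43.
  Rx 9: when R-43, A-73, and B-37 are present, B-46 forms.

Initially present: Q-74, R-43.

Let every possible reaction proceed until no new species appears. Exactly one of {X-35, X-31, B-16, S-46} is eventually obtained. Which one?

Q-74 and R-43 present → A-73 forms (Rx 8).
A-73 and R-43 present → H-66 forms (Rx 1).
H-66 and A-73 present → B-37 forms (Rx 2).
R-43, A-73, and B-37 present → B-46 forms (Rx 9).
B-46 and A-73 present → B-16 forms (Rx 6).
S-46 would need B-46 and X-35 (Rx 7), but X-35 never forms. X-35 would need B-37, B-16, and X-31 (Rx 4), but X-31 never forms. X-31 would need S-46 (Rx 5), but S-46 never forms.

B-16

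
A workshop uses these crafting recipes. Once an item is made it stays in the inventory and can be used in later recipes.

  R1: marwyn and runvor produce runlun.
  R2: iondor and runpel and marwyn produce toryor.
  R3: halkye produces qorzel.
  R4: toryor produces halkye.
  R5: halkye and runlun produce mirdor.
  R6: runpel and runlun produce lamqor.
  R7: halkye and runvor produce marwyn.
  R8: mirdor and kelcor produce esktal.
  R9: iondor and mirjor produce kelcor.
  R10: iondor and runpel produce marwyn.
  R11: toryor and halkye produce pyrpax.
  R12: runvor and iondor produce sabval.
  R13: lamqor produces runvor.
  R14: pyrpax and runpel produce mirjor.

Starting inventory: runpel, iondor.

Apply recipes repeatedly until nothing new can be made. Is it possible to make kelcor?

Yes

iondor and runpel → marwyn (R10).
iondor and runpel and marwyn → toryor (R2).
toryor → halkye (R4).
Using R11, toryor and halkye make pyrpax.
Using R14, pyrpax and runpel make mirjor.
Using R9, iondor and mirjor make kelcor.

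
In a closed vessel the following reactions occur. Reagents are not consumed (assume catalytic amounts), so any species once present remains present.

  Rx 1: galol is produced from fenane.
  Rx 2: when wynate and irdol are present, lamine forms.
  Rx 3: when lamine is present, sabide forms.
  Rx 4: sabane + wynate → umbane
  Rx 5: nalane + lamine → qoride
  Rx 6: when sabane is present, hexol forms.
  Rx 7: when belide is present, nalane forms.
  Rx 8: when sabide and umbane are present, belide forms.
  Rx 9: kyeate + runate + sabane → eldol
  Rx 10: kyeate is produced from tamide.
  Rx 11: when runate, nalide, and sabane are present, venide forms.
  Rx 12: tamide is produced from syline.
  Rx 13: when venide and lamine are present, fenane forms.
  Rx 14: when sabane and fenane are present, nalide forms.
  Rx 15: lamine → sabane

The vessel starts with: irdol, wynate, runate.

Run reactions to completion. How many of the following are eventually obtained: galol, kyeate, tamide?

galol would need fenane (Rx 1), but fenane never forms.
kyeate would need tamide (Rx 10), but tamide never forms.
tamide would need syline (Rx 12), but syline never forms.
None of the 3 are reached.

0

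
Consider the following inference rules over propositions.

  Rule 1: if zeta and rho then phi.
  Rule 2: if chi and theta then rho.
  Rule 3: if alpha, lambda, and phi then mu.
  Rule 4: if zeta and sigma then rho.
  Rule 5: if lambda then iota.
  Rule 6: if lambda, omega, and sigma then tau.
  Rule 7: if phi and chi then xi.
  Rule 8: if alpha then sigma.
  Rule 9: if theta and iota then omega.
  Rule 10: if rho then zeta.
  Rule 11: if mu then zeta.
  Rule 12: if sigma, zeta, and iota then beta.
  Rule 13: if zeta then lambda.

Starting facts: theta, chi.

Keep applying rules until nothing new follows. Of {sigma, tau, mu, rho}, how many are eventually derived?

From chi and theta, Rule 2 gives rho.
sigma would need alpha (Rule 8), but alpha is never established.
tau would need lambda, omega, and sigma (Rule 6), but sigma is never established.
mu would need alpha, lambda, and phi (Rule 3), but alpha is never established.
rho: reached.
Reached: rho — 1 of the 4.

1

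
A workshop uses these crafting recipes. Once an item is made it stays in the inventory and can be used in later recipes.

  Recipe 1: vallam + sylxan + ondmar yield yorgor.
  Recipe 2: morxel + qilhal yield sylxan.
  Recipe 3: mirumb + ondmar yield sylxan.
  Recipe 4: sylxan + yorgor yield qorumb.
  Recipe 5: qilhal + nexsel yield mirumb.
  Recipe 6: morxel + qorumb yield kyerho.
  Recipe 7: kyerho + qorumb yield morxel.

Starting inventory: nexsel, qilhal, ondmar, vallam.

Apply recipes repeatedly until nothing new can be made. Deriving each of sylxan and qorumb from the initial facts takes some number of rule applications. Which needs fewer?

sylxan: qilhal + nexsel → mirumb (Recipe 5). Using Recipe 3, mirumb and ondmar make sylxan. [2 rule applications]
qorumb: Using Recipe 5, qilhal and nexsel make mirumb. mirumb + ondmar → sylxan (Recipe 3). vallam + sylxan + ondmar → yorgor (Recipe 1). sylxan + yorgor → qorumb (Recipe 4). [4 rule applications]
sylxan needs fewer.

sylxan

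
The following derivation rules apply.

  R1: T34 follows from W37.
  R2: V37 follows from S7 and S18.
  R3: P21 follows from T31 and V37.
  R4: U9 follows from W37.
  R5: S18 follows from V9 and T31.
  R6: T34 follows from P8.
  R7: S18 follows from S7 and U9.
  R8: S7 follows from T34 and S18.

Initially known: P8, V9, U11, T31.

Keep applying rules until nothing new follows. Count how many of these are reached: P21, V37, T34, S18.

4

P8 holds, so T34 follows (R6).
From V9 and T31, R5 gives S18.
T34 and S18 hold, so S7 follows (R8).
S7 and S18 hold, so V37 follows (R2).
From T31 and V37, R3 gives P21.
P21: reached.
V37: reached.
T34: reached.
S18: reached.
All 4 are reached.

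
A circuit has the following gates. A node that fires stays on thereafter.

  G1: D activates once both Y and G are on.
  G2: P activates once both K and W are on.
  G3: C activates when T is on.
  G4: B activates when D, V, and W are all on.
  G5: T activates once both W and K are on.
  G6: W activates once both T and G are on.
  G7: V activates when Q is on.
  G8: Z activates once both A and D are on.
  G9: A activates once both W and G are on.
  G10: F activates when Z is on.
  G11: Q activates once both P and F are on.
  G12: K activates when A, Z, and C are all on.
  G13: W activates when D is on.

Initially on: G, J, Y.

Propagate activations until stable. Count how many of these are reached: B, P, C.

B would need D, V, and W (G4), but V never turns on.
P would need K and W (G2), but K never turns on.
C would need T (G3), but T never turns on.
None of the 3 are reached.

0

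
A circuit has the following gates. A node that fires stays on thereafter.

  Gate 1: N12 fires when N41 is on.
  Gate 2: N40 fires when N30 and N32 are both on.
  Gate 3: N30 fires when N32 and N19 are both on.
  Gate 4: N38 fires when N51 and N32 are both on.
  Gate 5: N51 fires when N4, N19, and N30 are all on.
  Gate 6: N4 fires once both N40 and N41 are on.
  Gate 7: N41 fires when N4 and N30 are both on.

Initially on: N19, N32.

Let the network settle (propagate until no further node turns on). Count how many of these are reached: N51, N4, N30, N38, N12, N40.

2

N32 and N19 are on, so N30 fires (Gate 3).
N30 and N32 are on, so N40 fires (Gate 2).
N51 would need N4, N19, and N30 (Gate 5), but N4 never turns on.
N4 would need N40 and N41 (Gate 6), but N41 never turns on.
N30: reached.
N38 would need N51 and N32 (Gate 4), but N51 never turns on.
N12 would need N41 (Gate 1), but N41 never turns on.
N40: reached.
Reached: N30 and N40 — 2 of the 6.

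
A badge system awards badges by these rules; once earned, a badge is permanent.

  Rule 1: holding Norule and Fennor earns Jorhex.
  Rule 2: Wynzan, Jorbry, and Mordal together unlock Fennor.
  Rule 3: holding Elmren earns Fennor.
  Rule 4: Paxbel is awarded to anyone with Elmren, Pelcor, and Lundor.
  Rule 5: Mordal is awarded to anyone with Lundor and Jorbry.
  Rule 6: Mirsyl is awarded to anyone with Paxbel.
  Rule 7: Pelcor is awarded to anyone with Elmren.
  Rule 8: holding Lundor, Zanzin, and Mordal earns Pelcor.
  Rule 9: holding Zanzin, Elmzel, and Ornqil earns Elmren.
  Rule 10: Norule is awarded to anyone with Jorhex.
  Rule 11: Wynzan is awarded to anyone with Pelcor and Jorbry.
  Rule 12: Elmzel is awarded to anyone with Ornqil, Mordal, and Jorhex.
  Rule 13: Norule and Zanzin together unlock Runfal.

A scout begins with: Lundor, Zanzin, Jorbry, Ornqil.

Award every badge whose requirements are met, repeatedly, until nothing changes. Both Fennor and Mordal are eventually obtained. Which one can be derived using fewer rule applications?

Mordal: With Lundor and Jorbry, Mordal is earned (Rule 5). [1 rule application]
Fennor: With Lundor and Jorbry, Mordal is earned (Rule 5). With Lundor, Zanzin, and Mordal, Pelcor is earned (Rule 8). With Pelcor and Jorbry, Wynzan is earned (Rule 11). With Wynzan, Jorbry, and Mordal, Fennor is earned (Rule 2). [4 rule applications]
Mordal needs fewer.

Mordal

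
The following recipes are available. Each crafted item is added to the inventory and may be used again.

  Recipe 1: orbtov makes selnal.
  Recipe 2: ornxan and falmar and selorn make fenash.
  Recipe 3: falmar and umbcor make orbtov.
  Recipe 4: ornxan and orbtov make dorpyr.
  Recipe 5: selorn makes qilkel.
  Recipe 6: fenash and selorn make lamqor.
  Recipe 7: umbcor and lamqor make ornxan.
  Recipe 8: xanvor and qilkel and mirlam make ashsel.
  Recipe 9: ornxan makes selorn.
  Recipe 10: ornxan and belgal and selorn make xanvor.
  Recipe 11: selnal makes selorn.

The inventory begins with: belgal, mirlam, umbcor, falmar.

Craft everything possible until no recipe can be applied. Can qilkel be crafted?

Yes

falmar and umbcor → orbtov (Recipe 3).
Using Recipe 1, orbtov makes selnal.
Using Recipe 11, selnal makes selorn.
selorn → qilkel (Recipe 5).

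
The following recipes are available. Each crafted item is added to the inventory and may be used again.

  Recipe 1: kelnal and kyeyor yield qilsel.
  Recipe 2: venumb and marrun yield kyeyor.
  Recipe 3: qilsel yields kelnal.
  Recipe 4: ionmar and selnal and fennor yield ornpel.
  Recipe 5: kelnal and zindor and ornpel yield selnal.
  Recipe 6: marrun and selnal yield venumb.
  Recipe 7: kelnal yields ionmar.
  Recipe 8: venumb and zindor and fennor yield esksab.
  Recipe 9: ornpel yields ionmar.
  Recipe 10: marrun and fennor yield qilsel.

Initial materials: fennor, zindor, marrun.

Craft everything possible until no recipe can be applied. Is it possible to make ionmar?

Using Recipe 10, marrun and fennor make qilsel.
qilsel → kelnal (Recipe 3).
kelnal → ionmar (Recipe 7).

Yes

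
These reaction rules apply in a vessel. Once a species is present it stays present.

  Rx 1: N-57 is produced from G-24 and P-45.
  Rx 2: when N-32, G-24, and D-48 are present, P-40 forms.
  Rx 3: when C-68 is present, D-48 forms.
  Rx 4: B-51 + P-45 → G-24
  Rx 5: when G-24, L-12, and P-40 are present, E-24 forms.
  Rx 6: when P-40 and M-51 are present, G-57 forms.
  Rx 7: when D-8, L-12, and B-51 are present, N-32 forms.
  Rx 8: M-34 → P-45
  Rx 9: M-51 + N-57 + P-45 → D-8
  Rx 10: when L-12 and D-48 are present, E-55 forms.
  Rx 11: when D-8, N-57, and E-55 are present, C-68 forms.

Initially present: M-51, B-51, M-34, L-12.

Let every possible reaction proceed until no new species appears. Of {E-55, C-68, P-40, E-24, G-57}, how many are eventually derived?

0

E-55 would need L-12 and D-48 (Rx 10), but D-48 never forms.
C-68 would need D-8, N-57, and E-55 (Rx 11), but E-55 never forms.
P-40 would need N-32, G-24, and D-48 (Rx 2), but D-48 never forms.
E-24 would need G-24, L-12, and P-40 (Rx 5), but P-40 never forms.
G-57 would need P-40 and M-51 (Rx 6), but P-40 never forms.
None of the 5 are reached.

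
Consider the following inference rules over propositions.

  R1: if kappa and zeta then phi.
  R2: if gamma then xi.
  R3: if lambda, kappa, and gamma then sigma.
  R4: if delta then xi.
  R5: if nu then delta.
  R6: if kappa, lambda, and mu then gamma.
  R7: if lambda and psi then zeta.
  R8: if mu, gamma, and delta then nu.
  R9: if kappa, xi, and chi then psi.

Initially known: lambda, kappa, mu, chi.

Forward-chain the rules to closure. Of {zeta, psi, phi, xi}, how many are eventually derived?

4

kappa, lambda, and mu hold, so gamma follows (R6).
From gamma, R2 gives xi.
kappa, xi, and chi hold, so psi follows (R9).
From lambda and psi, R7 gives zeta.
kappa and zeta hold, so phi follows (R1).
zeta: reached.
psi: reached.
phi: reached.
xi: reached.
All 4 are reached.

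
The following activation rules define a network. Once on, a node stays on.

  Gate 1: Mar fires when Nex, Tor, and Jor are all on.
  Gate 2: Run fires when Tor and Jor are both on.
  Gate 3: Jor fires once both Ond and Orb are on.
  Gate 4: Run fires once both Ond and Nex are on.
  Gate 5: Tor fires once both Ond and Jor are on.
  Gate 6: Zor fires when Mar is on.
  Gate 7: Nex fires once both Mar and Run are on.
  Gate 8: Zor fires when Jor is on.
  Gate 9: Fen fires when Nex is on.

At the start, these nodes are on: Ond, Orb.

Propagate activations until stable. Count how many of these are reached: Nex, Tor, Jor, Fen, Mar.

Ond and Orb are on, so Jor fires (Gate 3).
Gate 5: Ond and Jor on → Tor on.
Nex would need Mar and Run (Gate 7), but Mar never turns on.
Tor: reached.
Jor: reached.
Fen would need Nex (Gate 9), but Nex never turns on.
Mar would need Nex, Tor, and Jor (Gate 1), but Nex never turns on.
Reached: Tor and Jor — 2 of the 5.

2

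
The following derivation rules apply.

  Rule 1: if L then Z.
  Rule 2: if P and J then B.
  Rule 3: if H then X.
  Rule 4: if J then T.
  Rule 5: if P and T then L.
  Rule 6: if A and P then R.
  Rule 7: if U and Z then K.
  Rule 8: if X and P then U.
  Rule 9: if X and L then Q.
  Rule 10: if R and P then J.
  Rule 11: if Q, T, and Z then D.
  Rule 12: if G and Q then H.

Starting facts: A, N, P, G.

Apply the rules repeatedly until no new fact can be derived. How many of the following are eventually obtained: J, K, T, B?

From A and P, Rule 6 gives R.
From R and P, Rule 10 gives J.
From J, Rule 4 gives T.
P and J hold, so B follows (Rule 2).
J: reached.
K would need U and Z (Rule 7), but U is never established.
T: reached.
B: reached.
Reached: J, T, and B — 3 of the 4.

3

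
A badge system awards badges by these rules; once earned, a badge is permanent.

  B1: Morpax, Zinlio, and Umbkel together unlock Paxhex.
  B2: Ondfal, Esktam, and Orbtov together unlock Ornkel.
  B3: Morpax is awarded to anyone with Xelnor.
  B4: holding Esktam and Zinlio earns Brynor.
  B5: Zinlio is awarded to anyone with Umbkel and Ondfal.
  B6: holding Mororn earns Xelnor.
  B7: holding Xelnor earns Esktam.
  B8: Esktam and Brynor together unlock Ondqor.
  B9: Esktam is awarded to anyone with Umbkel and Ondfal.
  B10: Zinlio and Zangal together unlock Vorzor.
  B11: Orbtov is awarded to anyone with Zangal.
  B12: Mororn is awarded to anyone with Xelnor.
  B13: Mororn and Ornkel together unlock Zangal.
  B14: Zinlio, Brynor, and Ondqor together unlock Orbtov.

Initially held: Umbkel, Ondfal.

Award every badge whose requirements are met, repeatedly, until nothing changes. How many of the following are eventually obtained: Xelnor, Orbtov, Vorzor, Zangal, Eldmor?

With Umbkel and Ondfal, Esktam is earned (B9).
With Umbkel and Ondfal, Zinlio is earned (B5).
With Esktam and Zinlio, Brynor is earned (B4).
With Esktam and Brynor, Ondqor is earned (B8).
With Zinlio, Brynor, and Ondqor, Orbtov is earned (B14).
Xelnor would need Mororn (B6), but Mororn is never earned.
Orbtov: reached.
Vorzor would need Zinlio and Zangal (B10), but Zangal is never earned.
Zangal would need Mororn and Ornkel (B13), but Mororn is never earned.
No rule produces Eldmor, and it is not given.
Reached: Orbtov — 1 of the 5.

1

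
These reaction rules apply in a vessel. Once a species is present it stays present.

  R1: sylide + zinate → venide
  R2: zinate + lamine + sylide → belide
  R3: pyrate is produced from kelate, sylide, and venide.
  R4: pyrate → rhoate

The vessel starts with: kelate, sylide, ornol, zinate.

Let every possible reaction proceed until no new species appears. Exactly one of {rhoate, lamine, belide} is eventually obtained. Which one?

rhoate

sylide and zinate present → venide forms (R1).
kelate, sylide, and venide present → pyrate forms (R3).
pyrate present → rhoate forms (R4).
belide would need zinate, lamine, and sylide (R2), but lamine never forms. No rule produces lamine, and it is not given.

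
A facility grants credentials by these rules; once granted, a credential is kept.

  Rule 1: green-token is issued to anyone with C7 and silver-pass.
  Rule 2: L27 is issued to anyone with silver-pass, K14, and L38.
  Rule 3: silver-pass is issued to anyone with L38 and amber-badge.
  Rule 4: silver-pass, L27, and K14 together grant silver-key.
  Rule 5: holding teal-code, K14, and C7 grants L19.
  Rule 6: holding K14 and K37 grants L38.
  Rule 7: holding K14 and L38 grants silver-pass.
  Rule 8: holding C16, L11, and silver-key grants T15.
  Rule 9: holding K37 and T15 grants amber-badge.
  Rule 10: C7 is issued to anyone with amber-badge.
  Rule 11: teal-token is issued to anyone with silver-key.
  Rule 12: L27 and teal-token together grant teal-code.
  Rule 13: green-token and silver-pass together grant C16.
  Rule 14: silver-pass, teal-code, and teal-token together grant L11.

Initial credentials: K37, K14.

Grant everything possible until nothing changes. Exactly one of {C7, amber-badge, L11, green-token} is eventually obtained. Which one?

Holding K14 and K37 grants L38 (Rule 6).
Holding K14 and L38 grants silver-pass (Rule 7).
Holding silver-pass, K14, and L38 grants L27 (Rule 2).
Holding silver-pass, L27, and K14 grants silver-key (Rule 4).
Holding silver-key grants teal-token (Rule 11).
Holding L27 and teal-token grants teal-code (Rule 12).
Holding silver-pass, teal-code, and teal-token grants L11 (Rule 14).
C7 would need amber-badge (Rule 10), but amber-badge is never granted. amber-badge would need K37 and T15 (Rule 9), but T15 is never granted. green-token would need C7 and silver-pass (Rule 1), but C7 is never granted.

L11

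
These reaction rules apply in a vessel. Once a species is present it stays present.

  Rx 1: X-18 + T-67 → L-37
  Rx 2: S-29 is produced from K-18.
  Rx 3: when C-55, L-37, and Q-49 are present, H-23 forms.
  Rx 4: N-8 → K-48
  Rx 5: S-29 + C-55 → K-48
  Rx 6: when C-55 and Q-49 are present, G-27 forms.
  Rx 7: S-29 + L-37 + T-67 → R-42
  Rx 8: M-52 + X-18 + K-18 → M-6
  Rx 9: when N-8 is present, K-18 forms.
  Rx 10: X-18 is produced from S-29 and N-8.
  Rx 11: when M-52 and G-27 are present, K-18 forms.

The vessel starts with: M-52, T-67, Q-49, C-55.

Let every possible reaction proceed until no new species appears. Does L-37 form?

L-37 would need X-18 and T-67 (Rx 1), but X-18 never forms.

No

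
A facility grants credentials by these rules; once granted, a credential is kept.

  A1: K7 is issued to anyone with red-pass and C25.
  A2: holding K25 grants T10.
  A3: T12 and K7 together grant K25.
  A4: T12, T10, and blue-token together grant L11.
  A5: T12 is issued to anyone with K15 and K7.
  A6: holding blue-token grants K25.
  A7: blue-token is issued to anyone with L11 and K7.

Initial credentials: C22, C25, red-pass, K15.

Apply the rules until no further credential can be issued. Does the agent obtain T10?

Holding red-pass and C25 grants K7 (A1).
Holding K15 and K7 grants T12 (A5).
Holding T12 and K7 grants K25 (A3).
Holding K25 grants T10 (A2).

Yes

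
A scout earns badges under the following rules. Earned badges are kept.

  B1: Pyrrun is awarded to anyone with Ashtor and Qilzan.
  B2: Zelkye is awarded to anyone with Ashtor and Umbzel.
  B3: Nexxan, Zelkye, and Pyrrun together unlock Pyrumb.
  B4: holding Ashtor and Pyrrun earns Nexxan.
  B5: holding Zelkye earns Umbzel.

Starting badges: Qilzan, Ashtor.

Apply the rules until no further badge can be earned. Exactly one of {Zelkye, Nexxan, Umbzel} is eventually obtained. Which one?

With Ashtor and Qilzan, Pyrrun is earned (B1).
With Ashtor and Pyrrun, Nexxan is earned (B4).
Umbzel would need Zelkye (B5), but Zelkye is never earned. Zelkye would need Ashtor and Umbzel (B2), but Umbzel is never earned.

Nexxan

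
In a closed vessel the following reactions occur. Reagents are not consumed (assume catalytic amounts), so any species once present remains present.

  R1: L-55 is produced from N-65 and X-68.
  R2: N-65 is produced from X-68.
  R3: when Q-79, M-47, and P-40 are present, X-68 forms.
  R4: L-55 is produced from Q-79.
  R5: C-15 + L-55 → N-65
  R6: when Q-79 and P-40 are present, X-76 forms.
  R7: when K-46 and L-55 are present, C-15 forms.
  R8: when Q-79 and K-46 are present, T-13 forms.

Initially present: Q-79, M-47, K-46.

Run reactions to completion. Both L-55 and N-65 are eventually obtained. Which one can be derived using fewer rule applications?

L-55

L-55: Q-79 present → L-55 forms (R4). [1 rule application]
N-65: Q-79 present → L-55 forms (R4). K-46 and L-55 present → C-15 forms (R7). C-15 and L-55 present → N-65 forms (R5). [3 rule applications]
L-55 needs fewer.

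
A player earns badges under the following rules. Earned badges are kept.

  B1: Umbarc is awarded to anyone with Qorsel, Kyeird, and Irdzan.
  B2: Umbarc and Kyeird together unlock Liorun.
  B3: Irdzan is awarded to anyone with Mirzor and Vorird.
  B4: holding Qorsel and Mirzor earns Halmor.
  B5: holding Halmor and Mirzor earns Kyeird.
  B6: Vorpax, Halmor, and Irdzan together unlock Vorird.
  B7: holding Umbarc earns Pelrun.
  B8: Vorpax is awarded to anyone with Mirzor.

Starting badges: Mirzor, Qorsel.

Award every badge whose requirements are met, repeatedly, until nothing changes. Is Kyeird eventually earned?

With Qorsel and Mirzor, Halmor is earned (B4).
With Halmor and Mirzor, Kyeird is earned (B5).

Yes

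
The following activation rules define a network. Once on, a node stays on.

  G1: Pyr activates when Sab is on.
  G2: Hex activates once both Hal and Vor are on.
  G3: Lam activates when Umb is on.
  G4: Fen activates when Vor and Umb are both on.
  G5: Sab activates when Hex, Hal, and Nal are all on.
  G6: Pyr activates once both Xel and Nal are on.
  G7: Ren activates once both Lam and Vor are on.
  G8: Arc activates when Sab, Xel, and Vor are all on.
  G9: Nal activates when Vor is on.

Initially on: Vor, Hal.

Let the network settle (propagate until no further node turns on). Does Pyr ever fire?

Hal and Vor are on, so Hex activates (G2).
Vor is on, so Nal activates (G9).
G5: Hex, Hal, and Nal on → Sab on.
G1: Sab on → Pyr on.

Yes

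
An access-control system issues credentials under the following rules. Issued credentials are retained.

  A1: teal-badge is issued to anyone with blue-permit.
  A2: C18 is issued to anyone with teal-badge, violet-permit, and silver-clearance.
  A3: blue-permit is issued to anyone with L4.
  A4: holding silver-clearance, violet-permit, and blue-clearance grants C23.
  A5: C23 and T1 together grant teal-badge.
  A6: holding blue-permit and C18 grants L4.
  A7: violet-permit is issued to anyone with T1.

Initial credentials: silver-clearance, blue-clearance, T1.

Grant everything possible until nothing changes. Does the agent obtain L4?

No

L4 would need blue-permit and C18 (A6), but blue-permit is never granted.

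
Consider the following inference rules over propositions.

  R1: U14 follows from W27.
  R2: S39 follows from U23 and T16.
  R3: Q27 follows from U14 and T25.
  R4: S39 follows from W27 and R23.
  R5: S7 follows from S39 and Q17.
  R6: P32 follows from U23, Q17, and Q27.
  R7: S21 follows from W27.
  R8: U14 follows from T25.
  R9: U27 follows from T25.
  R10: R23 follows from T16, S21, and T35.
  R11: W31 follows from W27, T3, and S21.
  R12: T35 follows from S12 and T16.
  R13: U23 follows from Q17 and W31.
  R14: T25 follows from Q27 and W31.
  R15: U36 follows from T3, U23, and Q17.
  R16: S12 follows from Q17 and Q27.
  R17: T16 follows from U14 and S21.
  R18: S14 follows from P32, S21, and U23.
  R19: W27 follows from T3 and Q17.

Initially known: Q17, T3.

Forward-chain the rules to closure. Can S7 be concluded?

Yes

From T3 and Q17, R19 gives W27.
W27 holds, so U14 follows (R1).
W27 holds, so S21 follows (R7).
From W27, T3, and S21, R11 gives W31.
From U14 and S21, R17 gives T16.
Q17 and W31 hold, so U23 follows (R13).
From U23 and T16, R2 gives S39.
S39 and Q17 hold, so S7 follows (R5).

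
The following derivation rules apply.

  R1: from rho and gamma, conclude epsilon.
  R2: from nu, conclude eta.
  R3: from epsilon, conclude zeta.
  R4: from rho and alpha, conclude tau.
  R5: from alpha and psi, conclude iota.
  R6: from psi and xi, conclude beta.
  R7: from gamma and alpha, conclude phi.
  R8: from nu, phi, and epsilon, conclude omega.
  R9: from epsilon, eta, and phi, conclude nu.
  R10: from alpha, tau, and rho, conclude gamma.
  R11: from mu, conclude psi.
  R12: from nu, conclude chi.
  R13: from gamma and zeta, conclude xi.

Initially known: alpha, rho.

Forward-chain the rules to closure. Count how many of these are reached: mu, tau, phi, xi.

rho and alpha hold, so tau follows (R4).
From alpha, tau, and rho, R10 gives gamma.
From gamma and alpha, R7 gives phi.
From rho and gamma, R1 gives epsilon.
epsilon holds, so zeta follows (R3).
gamma and zeta hold, so xi follows (R13).
No rule produces mu, and it is not given.
tau: reached.
phi: reached.
xi: reached.
Reached: tau, phi, and xi — 3 of the 4.

3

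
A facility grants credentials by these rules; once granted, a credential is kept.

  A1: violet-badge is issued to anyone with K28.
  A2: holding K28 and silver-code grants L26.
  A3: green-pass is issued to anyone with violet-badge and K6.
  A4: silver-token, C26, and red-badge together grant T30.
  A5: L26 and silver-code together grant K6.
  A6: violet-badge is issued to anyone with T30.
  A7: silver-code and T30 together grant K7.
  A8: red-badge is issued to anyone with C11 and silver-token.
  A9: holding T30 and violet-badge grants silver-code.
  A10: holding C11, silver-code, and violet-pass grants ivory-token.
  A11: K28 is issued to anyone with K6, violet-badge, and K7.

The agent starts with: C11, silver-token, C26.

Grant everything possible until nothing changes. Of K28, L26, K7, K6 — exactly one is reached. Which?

K7

Holding C11 and silver-token grants red-badge (A8).
Holding silver-token, C26, and red-badge grants T30 (A4).
Holding T30 grants violet-badge (A6).
Holding T30 and violet-badge grants silver-code (A9).
Holding silver-code and T30 grants K7 (A7).
L26 would need K28 and silver-code (A2), but K28 is never granted. K28 would need K6, violet-badge, and K7 (A11), but K6 is never granted. K6 would need L26 and silver-code (A5), but L26 is never granted.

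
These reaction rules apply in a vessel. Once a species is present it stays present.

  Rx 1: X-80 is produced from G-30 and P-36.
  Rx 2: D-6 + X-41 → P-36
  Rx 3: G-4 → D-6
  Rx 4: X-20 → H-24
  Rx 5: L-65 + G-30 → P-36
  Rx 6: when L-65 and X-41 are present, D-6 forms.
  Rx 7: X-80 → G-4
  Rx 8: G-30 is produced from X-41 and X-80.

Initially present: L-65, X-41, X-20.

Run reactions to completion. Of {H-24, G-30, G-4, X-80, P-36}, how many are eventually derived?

X-20 present → H-24 forms (Rx 4).
L-65 and X-41 present → D-6 forms (Rx 6).
D-6 and X-41 present → P-36 forms (Rx 2).
H-24: reached.
G-30 would need X-41 and X-80 (Rx 8), but X-80 never forms.
G-4 would need X-80 (Rx 7), but X-80 never forms.
X-80 would need G-30 and P-36 (Rx 1), but G-30 never forms.
P-36: reached.
Reached: H-24 and P-36 — 2 of the 5.

2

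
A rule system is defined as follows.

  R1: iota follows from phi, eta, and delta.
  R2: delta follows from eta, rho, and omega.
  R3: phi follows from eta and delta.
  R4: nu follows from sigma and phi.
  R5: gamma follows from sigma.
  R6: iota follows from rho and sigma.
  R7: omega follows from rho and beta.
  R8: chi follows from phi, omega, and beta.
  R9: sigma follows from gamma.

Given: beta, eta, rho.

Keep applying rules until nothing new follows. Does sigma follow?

No

sigma would need gamma (R9), but gamma is never established.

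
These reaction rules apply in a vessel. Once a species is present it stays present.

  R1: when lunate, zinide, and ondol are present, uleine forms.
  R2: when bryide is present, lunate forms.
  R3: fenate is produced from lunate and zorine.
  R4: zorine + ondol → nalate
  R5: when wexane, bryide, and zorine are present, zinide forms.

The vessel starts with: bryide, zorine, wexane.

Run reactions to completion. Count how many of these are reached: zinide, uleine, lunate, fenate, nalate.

3

wexane, bryide, and zorine present → zinide forms (R5).
bryide present → lunate forms (R2).
lunate and zorine present → fenate forms (R3).
zinide: reached.
uleine would need lunate, zinide, and ondol (R1), but ondol never forms.
lunate: reached.
fenate: reached.
nalate would need zorine and ondol (R4), but ondol never forms.
Reached: zinide, lunate, and fenate — 3 of the 5.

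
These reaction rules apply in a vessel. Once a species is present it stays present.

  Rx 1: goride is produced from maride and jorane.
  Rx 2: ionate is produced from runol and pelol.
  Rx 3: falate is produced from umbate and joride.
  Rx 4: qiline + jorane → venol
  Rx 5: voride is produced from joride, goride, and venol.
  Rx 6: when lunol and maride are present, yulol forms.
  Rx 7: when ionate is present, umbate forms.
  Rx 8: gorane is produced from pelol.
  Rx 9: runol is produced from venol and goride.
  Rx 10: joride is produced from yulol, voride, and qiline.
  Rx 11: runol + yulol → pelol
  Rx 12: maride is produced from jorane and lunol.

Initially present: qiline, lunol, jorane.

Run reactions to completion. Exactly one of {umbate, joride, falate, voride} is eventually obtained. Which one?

umbate

qiline and jorane present → venol forms (Rx 4).
jorane and lunol present → maride forms (Rx 12).
lunol and maride present → yulol forms (Rx 6).
maride and jorane present → goride forms (Rx 1).
venol and goride present → runol forms (Rx 9).
runol and yulol present → pelol forms (Rx 11).
runol and pelol present → ionate forms (Rx 2).
ionate present → umbate forms (Rx 7).
falate would need umbate and joride (Rx 3), but joride never forms. joride would need yulol, voride, and qiline (Rx 10), but voride never forms. voride would need joride, goride, and venol (Rx 5), but joride never forms.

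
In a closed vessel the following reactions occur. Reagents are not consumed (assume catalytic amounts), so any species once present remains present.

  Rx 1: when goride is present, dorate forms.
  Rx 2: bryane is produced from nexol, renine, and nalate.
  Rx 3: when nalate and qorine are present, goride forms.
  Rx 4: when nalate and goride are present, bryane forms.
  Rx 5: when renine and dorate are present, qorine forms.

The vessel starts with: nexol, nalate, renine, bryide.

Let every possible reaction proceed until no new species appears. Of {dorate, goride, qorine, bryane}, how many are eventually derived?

nexol, renine, and nalate present → bryane forms (Rx 2).
dorate would need goride (Rx 1), but goride never forms.
goride would need nalate and qorine (Rx 3), but qorine never forms.
qorine would need renine and dorate (Rx 5), but dorate never forms.
bryane: reached.
Reached: bryane — 1 of the 4.

1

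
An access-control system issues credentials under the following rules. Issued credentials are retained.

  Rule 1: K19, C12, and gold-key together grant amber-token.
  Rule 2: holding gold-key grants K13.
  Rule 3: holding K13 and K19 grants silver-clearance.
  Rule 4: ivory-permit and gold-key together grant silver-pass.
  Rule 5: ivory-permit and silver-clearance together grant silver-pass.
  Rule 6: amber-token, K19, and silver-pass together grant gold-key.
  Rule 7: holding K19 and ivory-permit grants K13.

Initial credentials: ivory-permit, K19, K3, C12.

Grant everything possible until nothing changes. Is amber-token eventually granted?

amber-token would need K19, C12, and gold-key (Rule 1), but gold-key is never granted.

No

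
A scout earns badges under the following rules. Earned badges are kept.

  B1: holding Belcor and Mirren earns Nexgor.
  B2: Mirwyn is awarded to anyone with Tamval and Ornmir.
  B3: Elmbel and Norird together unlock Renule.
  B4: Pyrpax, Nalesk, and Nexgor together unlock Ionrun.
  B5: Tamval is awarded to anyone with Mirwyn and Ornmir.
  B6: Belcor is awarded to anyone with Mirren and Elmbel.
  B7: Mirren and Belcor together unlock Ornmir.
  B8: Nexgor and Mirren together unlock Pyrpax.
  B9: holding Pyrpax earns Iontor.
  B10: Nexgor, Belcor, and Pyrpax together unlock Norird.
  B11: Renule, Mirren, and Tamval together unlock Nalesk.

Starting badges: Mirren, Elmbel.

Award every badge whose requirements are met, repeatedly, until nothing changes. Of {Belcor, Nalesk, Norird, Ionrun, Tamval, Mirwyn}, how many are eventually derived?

2

With Mirren and Elmbel, Belcor is earned (B6).
With Belcor and Mirren, Nexgor is earned (B1).
With Nexgor and Mirren, Pyrpax is earned (B8).
With Nexgor, Belcor, and Pyrpax, Norird is earned (B10).
Belcor: reached.
Nalesk would need Renule, Mirren, and Tamval (B11), but Tamval is never earned.
Norird: reached.
Ionrun would need Pyrpax, Nalesk, and Nexgor (B4), but Nalesk is never earned.
Tamval would need Mirwyn and Ornmir (B5), but Mirwyn is never earned.
Mirwyn would need Tamval and Ornmir (B2), but Tamval is never earned.
Reached: Belcor and Norird — 2 of the 6.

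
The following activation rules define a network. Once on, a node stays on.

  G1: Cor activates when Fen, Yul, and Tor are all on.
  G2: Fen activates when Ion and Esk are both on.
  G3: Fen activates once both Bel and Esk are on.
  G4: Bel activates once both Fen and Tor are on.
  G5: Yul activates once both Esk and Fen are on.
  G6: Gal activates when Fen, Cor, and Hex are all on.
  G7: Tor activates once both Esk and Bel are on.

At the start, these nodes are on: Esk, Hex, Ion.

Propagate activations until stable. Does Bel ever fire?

Bel would need Fen and Tor (G4), but Tor never turns on.

No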